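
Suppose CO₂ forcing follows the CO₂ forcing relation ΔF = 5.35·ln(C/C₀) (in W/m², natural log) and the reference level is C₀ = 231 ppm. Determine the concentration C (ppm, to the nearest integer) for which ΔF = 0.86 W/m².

Set 5.35 ln(C/231) = 0.86, so ln(C/231) = 0.86/5.35 = 0.16075.
Then C/231 = e^0.16075 = 1.17439, giving C = 231 × 1.17439 = 271.28 ppm.

C ≈ 271 ppm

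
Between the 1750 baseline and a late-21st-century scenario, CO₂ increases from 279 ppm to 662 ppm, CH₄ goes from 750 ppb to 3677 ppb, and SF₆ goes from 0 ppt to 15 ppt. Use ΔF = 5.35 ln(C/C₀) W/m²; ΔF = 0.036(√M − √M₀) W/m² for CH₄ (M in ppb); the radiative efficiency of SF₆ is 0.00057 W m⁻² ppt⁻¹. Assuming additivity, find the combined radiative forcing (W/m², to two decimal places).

ΔF = 5.83 W/m²

CO₂: 5.35 × ln(662/279) = 5.35 × ln(2.37276) = 5.35 × 0.86405 = 4.6227 W/m².
CH₄: 0.036 × (√3677 − √750) = 0.036 × (60.6383 − 27.3861) = 0.036 × 33.2522 = 1.1971 W/m².
SF₆: ΔF = 0.00057 × (15 − 0) = 0.00057 × 15 = 0.0086 W/m².
Total ΔF = 4.6227 + 1.1971 + 0.0086 = 5.8284 W/m².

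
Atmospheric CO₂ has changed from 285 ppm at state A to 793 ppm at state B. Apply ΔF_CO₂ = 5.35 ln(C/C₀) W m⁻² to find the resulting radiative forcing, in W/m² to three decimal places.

ΔF = 5.475 W/m²

CO₂: 5.35 × ln(793/285) = 5.35 × ln(2.78246) = 5.35 × 1.02334 = 5.4749 W/m².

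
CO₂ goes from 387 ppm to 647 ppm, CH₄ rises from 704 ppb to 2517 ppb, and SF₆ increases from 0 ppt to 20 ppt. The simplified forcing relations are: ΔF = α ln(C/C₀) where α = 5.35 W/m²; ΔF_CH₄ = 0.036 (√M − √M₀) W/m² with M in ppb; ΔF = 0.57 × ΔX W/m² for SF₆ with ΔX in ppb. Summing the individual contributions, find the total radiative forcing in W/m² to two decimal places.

CO₂: 5.35 × ln(647/387) = 5.35 × ln(1.67183) = 5.35 × 0.51392 = 2.7495 W/m².
CH₄: 0.036 × (√2517 − √704) = 0.036 × (50.1697 − 26.5330) = 0.036 × 23.6367 = 0.8509 W/m².
SF₆: Δ = 20 − 0 = 20 ppt = 0.020 ppb; ΔF = 0.57 × 0.020 = 0.0114 W/m².
Total ΔF = 2.7495 + 0.8509 + 0.0114 = 3.6118 W/m².

ΔF = 3.61 W/m²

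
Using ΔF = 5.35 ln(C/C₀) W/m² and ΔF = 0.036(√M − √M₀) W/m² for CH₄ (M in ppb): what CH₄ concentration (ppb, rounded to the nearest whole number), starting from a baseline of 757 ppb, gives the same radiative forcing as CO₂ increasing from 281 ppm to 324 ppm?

M ≈ 2369 ppb

CO₂ forcing: 5.35 × ln(324/281) = 5.35 × 0.142389 = 0.76178 W/m².
Set 0.036(√M − √757) = 0.76178: √M = 0.76178/0.036 + √757 = 21.1606 + 27.5136 = 48.6742.
M = (48.6742)² = 2369.18 ppb.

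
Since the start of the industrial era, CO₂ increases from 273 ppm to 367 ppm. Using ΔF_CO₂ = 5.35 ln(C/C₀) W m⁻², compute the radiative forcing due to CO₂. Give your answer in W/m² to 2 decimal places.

ΔF = 1.58 W/m²

CO₂ absorption bands are partially saturated, so forcing scales with the logarithm of the concentration ratio.
CO₂: 5.35 × ln(367/273) = 5.35 × ln(1.34432) = 5.35 × 0.29589 = 1.5830 W/m².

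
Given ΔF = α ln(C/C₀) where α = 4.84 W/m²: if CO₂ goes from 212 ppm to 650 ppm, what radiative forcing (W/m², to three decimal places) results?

CO₂ absorption bands are partially saturated, so forcing scales with the logarithm of the concentration ratio.
CO₂: 4.84 × ln(650/212) = 4.84 × ln(3.06604) = 4.84 × 1.12039 = 5.4227 W/m².

ΔF = 5.423 W/m²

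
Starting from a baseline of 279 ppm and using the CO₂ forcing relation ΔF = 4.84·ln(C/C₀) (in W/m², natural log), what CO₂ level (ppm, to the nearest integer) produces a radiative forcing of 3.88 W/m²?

C ≈ 622 ppm

Set 4.84 ln(C/279) = 3.88, so ln(C/279) = 3.88/4.84 = 0.80165.
Then C/279 = e^0.80165 = 2.22922, giving C = 279 × 2.22922 = 621.95 ppm.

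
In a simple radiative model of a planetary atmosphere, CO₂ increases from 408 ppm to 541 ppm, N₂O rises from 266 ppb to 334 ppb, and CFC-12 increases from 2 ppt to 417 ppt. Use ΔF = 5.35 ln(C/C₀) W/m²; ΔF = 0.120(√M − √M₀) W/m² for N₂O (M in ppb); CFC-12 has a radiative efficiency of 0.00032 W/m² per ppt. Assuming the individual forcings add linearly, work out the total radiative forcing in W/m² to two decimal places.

ΔF = 1.88 W/m²

CO₂: 5.35 × ln(541/408) = 5.35 × ln(1.32598) = 5.35 × 0.28215 = 1.5095 W/m².
N₂O: 0.120 × (√334 − √266) = 0.120 × (18.2757 − 16.3095) = 0.120 × 1.9662 = 0.2359 W/m².
CFC-12: ΔF = 0.00032 × (417 − 2) = 0.00032 × 415 = 0.1328 W/m².
Total ΔF = 1.5095 + 0.2359 + 0.1328 = 1.8782 W/m².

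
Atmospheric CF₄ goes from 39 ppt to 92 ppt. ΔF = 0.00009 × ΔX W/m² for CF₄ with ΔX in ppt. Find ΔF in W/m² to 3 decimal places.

CF₄: ΔF = 0.00009 × (92 − 39) = 0.00009 × 53 = 0.0048 W/m².

ΔF = 0.005 W/m²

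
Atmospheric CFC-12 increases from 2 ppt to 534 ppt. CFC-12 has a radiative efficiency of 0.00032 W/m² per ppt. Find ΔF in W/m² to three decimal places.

CFC-12: ΔF = 0.00032 × (534 − 2) = 0.00032 × 532 = 0.1702 W/m².

ΔF = 0.170 W/m²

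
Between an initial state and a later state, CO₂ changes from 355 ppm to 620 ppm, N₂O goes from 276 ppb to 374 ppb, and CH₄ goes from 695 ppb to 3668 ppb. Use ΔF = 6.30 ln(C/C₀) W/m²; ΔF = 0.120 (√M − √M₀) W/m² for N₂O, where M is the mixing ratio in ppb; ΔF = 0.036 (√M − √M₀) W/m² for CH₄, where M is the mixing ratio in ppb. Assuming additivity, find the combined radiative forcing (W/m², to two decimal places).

ΔF = 5.07 W/m²

CO₂: 6.30 × ln(620/355) = 6.30 × ln(1.74648) = 6.30 × 0.55760 = 3.5129 W/m².
N₂O: 0.120 × (√374 − √276) = 0.120 × (19.3391 − 16.6132) = 0.120 × 2.7259 = 0.3271 W/m².
CH₄: 0.036 × (√3668 − √695) = 0.036 × (60.5640 − 26.3629) = 0.036 × 34.2011 = 1.2312 W/m².
Total ΔF = 3.5129 + 0.3271 + 1.2312 = 5.0712 W/m².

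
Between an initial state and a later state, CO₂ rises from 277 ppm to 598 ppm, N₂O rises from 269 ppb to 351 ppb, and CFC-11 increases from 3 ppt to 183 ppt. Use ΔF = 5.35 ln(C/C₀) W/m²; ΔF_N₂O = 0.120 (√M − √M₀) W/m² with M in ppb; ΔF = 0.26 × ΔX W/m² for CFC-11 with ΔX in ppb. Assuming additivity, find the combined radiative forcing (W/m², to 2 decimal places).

ΔF = 4.44 W/m²

CO₂: 5.35 × ln(598/277) = 5.35 × ln(2.15884) = 5.35 × 0.76957 = 4.1172 W/m².
N₂O: 0.120 × (√351 − √269) = 0.120 × (18.7350 − 16.4012) = 0.120 × 2.3338 = 0.2801 W/m².
CFC-11: Δ = 183 − 3 = 180 ppt = 0.180 ppb; ΔF = 0.26 × 0.180 = 0.0468 W/m².
Total ΔF = 4.1172 + 0.2801 + 0.0468 = 4.4441 W/m².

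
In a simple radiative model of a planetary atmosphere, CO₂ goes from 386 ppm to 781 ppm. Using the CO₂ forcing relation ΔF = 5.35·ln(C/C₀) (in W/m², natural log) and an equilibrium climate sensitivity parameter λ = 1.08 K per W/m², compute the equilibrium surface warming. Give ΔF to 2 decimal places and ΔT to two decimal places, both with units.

CO₂: 5.35 × ln(781/386) = 5.35 × ln(2.02332) = 5.35 × 0.70474 = 3.7704 W/m².
ΔT = λ ΔF = 1.08 × 3.77 = 4.0716 K.

ΔF = 3.77 W/m²; ΔT = 4.07 K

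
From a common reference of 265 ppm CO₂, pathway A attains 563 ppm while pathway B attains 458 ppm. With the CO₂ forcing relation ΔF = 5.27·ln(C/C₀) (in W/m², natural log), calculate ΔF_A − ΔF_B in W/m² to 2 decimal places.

ΔF_A − ΔF_B = 1.09 W/m²

ΔF_A = 5.27 ln(563/265) = 5.27 × 0.75355 = 3.9712 W/m².
ΔF_B = 5.27 ln(458/265) = 5.27 × 0.54714 = 2.8834 W/m².
Difference: 3.9712 − 2.8834 = 1.0878 W/m².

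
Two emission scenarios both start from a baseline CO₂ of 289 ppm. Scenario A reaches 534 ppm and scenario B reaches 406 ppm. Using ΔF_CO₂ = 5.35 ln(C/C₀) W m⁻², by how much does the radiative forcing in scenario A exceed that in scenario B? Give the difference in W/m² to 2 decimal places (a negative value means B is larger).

ΔF_A = 5.35 ln(534/289) = 5.35 × 0.61397 = 3.2847 W/m².
ΔF_B = 5.35 ln(406/289) = 5.35 × 0.33993 = 1.8186 W/m².
Difference: 3.2847 − 1.8186 = 1.4661 W/m².
(Equivalently, ΔF_A − ΔF_B = 5.35 ln(534/406) = 5.35 × 0.27404 = 1.4661 W/m².)

ΔF_A − ΔF_B = 1.47 W/m²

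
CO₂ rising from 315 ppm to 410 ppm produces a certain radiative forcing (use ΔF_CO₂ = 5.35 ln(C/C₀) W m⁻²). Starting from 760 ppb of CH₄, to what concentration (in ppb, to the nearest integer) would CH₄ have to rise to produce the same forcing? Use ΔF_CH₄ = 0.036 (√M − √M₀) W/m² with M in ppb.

CO₂ forcing: 5.35 × ln(410/315) = 5.35 × 0.263585 = 1.41018 W/m².
Set 0.036(√M − √760) = 1.41018: √M = 1.41018/0.036 + √760 = 39.1717 + 27.5681 = 66.7398.
M = (66.7398)² = 4454.20 ppb.

M ≈ 4454 ppb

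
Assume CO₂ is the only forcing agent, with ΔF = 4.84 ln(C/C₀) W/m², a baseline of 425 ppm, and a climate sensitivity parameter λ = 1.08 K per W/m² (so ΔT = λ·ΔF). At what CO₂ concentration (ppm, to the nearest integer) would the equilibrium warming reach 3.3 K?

C ≈ 799 ppm

Required forcing: ΔF = ΔT/λ = 3.3/1.08 = 3.0556 W/m².
Then ln(C/425) = ΔF/4.84 = 3.0556/4.84 = 0.63132.
So C = 425 × e^0.63132 = 425 × 1.88009 = 799.04 ppm.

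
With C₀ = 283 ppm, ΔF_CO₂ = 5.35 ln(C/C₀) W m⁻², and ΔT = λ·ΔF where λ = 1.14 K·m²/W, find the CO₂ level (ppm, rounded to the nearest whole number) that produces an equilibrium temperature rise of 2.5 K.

Required forcing: ΔF = ΔT/λ = 2.5/1.14 = 2.1930 W/m².
Then ln(C/283) = ΔF/5.35 = 2.1930/5.35 = 0.40991.
So C = 283 × e^0.40991 = 283 × 1.50668 = 426.39 ppm.

C ≈ 426 ppm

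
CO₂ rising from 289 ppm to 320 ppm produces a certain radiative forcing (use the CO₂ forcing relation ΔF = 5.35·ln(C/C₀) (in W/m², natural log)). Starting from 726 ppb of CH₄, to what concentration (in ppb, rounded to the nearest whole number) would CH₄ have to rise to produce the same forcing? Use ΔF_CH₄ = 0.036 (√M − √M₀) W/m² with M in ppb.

M ≈ 1771 ppb

CO₂ forcing: 5.35 × ln(320/289) = 5.35 × 0.101894 = 0.54513 W/m².
Set 0.036(√M − √726) = 0.54513: √M = 0.54513/0.036 + √726 = 15.1425 + 26.9444 = 42.0869.
M = (42.0869)² = 1771.31 ppb.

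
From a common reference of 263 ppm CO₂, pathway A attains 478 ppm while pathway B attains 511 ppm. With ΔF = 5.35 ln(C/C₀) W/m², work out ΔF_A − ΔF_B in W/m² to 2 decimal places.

ΔF_A = 5.35 ln(478/263) = 5.35 × 0.59746 = 3.1964 W/m².
ΔF_B = 5.35 ln(511/263) = 5.35 × 0.66422 = 3.5536 W/m².
Difference: 3.1964 − 3.5536 = -0.3572 W/m².

ΔF_A − ΔF_B = -0.36 W/m²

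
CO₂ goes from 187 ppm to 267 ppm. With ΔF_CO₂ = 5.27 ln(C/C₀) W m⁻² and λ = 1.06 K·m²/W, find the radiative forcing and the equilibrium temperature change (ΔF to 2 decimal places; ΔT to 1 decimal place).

CO₂: 5.27 × ln(267/187) = 5.27 × ln(1.42781) = 5.27 × 0.35614 = 1.8769 W/m².
ΔT = λ ΔF = 1.06 × 1.88 = 1.9928 K.

ΔF = 1.88 W/m²; ΔT = 2.0 K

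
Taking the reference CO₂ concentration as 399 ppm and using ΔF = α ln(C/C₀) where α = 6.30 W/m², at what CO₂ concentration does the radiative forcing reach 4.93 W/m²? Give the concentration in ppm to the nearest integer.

Set 6.30 ln(C/399) = 4.93, so ln(C/399) = 4.93/6.30 = 0.78254.
Then C/399 = e^0.78254 = 2.18702, giving C = 399 × 2.18702 = 872.62 ppm.

C ≈ 873 ppm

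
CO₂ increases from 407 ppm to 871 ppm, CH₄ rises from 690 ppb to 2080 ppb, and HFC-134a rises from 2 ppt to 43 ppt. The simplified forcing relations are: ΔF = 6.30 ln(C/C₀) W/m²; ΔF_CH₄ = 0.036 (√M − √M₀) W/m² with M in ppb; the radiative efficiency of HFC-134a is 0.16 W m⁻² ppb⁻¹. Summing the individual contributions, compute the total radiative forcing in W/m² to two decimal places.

ΔF = 5.50 W/m²

CO₂: 6.30 × ln(871/407) = 6.30 × ln(2.14005) = 6.30 × 0.76083 = 4.7932 W/m².
CH₄: 0.036 × (√2080 − √690) = 0.036 × (45.6070 − 26.2679) = 0.036 × 19.3391 = 0.6962 W/m².
HFC-134a: Δ = 43 − 2 = 41 ppt = 0.041 ppb; ΔF = 0.16 × 0.041 = 0.0066 W/m².
Total ΔF = 4.7932 + 0.6962 + 0.0066 = 5.4960 W/m².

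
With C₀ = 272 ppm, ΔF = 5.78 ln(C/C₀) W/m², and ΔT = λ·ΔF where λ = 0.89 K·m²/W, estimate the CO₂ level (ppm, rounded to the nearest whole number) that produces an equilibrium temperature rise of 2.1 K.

Required forcing: ΔF = ΔT/λ = 2.1/0.89 = 2.3596 W/m².
Then ln(C/272) = ΔF/5.78 = 2.3596/5.78 = 0.40824.
So C = 272 × e^0.40824 = 272 × 1.50417 = 409.13 ppm.

C ≈ 409 ppm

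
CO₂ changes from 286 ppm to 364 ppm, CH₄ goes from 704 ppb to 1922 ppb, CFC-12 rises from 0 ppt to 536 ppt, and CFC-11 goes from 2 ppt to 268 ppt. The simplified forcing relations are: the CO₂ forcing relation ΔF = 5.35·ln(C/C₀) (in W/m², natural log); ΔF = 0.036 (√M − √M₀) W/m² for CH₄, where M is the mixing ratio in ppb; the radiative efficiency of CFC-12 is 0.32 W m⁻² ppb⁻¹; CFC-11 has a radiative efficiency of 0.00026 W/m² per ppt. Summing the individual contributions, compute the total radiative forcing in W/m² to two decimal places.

CO₂: 5.35 × ln(364/286) = 5.35 × ln(1.27273) = 5.35 × 0.24116 = 1.2902 W/m².
CH₄: 0.036 × (√1922 − √704) = 0.036 × (43.8406 − 26.5330) = 0.036 × 17.3076 = 0.6231 W/m².
CFC-12: Δ = 536 − 0 = 536 ppt = 0.536 ppb; ΔF = 0.32 × 0.536 = 0.1715 W/m².
CFC-11: ΔF = 0.00026 × (268 − 2) = 0.00026 × 266 = 0.0692 W/m².
Total ΔF = 1.2902 + 0.6231 + 0.1715 + 0.0692 = 2.1540 W/m².

ΔF = 2.15 W/m²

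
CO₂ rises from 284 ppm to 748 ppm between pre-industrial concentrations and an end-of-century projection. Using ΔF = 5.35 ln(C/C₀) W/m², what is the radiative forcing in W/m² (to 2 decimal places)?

ΔF = 5.18 W/m²

CO₂ absorption bands are partially saturated, so forcing scales with the logarithm of the concentration ratio.
CO₂: 5.35 × ln(748/284) = 5.35 × ln(2.63380) = 5.35 × 0.96843 = 5.1811 W/m².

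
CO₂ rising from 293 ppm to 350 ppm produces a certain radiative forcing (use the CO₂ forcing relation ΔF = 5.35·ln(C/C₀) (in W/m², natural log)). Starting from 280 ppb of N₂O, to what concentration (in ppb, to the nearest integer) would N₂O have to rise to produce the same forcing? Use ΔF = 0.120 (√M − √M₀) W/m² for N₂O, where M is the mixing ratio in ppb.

M ≈ 608 ppb

CO₂ forcing: 5.35 × ln(350/293) = 5.35 × 0.177761 = 0.95102 W/m².
Set 0.120(√M − √280) = 0.95102: √M = 0.95102/0.120 + √280 = 7.9252 + 16.7332 = 24.6584.
M = (24.6584)² = 608.04 ppb.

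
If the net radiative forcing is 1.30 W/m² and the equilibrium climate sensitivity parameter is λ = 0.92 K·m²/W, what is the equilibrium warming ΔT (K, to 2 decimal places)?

ΔT = λ ΔF = 0.92 × 1.30 = 1.1960 K.

ΔT = 1.20 K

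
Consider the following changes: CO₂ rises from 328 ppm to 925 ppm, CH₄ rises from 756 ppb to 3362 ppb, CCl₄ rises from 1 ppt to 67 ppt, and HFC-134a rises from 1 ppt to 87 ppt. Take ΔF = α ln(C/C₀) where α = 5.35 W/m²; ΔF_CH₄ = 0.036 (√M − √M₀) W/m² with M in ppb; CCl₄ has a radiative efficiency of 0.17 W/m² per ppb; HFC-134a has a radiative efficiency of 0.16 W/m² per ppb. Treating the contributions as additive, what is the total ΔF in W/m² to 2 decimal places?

CO₂: 5.35 × ln(925/328) = 5.35 × ln(2.82012) = 5.35 × 1.03678 = 5.5468 W/m².
CH₄: 0.036 × (√3362 − √756) = 0.036 × (57.9828 − 27.4955) = 0.036 × 30.4873 = 1.0975 W/m².
CCl₄: Δ = 67 − 1 = 66 ppt = 0.066 ppb; ΔF = 0.17 × 0.066 = 0.0112 W/m².
HFC-134a: Δ = 87 − 1 = 86 ppt = 0.086 ppb; ΔF = 0.16 × 0.086 = 0.0138 W/m².
Total ΔF = 5.5468 + 1.0975 + 0.0112 + 0.0138 = 6.6693 W/m².

ΔF = 6.67 W/m²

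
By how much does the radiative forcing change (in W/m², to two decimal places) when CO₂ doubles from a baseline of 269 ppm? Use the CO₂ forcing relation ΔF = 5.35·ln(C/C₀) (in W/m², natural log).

ΔF = 3.71 W/m²

ΔF = 5.35 × ln(2) = 5.35 × 0.69315 = 3.7084 W/m².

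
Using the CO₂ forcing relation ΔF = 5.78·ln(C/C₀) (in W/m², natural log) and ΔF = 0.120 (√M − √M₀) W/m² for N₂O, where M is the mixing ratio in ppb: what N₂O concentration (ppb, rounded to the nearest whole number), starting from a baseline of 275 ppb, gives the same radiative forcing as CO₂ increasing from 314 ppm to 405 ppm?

M ≈ 832 ppb

CO₂ forcing: 5.78 × ln(405/314) = 5.78 × 0.254494 = 1.47098 W/m².
Set 0.120(√M − √275) = 1.47098: √M = 1.47098/0.120 + √275 = 12.2582 + 16.5831 = 28.8413.
M = (28.8413)² = 831.82 ppb.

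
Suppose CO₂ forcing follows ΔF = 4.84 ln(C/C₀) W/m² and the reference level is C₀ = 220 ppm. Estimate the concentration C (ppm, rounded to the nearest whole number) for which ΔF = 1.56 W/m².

Set 4.84 ln(C/220) = 1.56, so ln(C/220) = 1.56/4.84 = 0.32231.
Then C/220 = e^0.32231 = 1.38031, giving C = 220 × 1.38031 = 303.67 ppm.

C ≈ 304 ppm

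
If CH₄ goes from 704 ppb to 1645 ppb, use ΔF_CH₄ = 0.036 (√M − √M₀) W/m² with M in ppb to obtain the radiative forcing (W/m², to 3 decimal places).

ΔF = 0.505 W/m²

CH₄: 0.036 × (√1645 − √704) = 0.036 × (40.5586 − 26.5330) = 0.036 × 14.0256 = 0.5049 W/m².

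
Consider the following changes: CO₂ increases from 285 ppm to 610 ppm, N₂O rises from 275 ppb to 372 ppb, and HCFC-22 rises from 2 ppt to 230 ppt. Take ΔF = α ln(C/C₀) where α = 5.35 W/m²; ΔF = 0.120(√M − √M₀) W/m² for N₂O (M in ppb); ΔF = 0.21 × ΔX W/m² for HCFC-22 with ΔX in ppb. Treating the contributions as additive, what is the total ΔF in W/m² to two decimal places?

CO₂: 5.35 × ln(610/285) = 5.35 × ln(2.14035) = 5.35 × 0.76097 = 4.0712 W/m².
N₂O: 0.120 × (√372 − √275) = 0.120 × (19.2873 − 16.5831) = 0.120 × 2.7042 = 0.3245 W/m².
HCFC-22: Δ = 230 − 2 = 228 ppt = 0.228 ppb; ΔF = 0.21 × 0.228 = 0.0479 W/m².
Total ΔF = 4.0712 + 0.3245 + 0.0479 = 4.4436 W/m².

ΔF = 4.44 W/m²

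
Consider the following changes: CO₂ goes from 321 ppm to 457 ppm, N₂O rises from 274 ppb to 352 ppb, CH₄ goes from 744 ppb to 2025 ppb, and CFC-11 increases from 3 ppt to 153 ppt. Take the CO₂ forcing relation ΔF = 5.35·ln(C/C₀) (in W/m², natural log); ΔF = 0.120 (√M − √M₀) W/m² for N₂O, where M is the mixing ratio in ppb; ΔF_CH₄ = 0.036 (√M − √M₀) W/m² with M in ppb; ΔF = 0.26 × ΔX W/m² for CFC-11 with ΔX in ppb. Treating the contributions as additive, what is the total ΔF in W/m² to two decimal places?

CO₂: 5.35 × ln(457/321) = 5.35 × ln(1.42368) = 5.35 × 0.35325 = 1.8899 W/m².
N₂O: 0.120 × (√352 − √274) = 0.120 × (18.7617 − 16.5529) = 0.120 × 2.2088 = 0.2651 W/m².
CH₄: 0.036 × (√2025 − √744) = 0.036 × (45.0000 − 27.2764) = 0.036 × 17.7236 = 0.6380 W/m².
CFC-11: Δ = 153 − 3 = 150 ppt = 0.150 ppb; ΔF = 0.26 × 0.150 = 0.0390 W/m².
Total ΔF = 1.8899 + 0.2651 + 0.6380 + 0.0390 = 2.8320 W/m².

ΔF = 2.83 W/m²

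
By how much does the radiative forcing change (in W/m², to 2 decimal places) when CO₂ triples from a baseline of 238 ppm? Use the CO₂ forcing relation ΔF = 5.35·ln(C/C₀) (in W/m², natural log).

ΔF = 5.88 W/m²

Because the forcing depends only on the ratio C/C₀, the initial concentration does not enter.
ΔF = 5.35 × ln(3) = 5.35 × 1.09861 = 5.8776 W/m².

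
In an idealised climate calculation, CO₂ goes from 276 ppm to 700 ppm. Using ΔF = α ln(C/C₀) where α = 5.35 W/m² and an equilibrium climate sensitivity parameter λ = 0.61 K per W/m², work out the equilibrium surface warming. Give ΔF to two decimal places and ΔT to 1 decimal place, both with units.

ΔF = 4.98 W/m²; ΔT = 3.0 K

CO₂: 5.35 × ln(700/276) = 5.35 × ln(2.53623) = 5.35 × 0.93068 = 4.9791 W/m².
ΔT = λ ΔF = 0.61 × 4.98 = 3.0378 K.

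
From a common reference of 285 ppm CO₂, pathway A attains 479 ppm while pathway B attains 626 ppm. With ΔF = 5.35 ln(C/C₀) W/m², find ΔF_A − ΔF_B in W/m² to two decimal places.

ΔF_A − ΔF_B = -1.43 W/m²

ΔF_A = 5.35 ln(479/285) = 5.35 × 0.51921 = 2.7778 W/m².
ΔF_B = 5.35 ln(626/285) = 5.35 × 0.78686 = 4.2097 W/m².
Difference: 2.7778 − 4.2097 = -1.4319 W/m².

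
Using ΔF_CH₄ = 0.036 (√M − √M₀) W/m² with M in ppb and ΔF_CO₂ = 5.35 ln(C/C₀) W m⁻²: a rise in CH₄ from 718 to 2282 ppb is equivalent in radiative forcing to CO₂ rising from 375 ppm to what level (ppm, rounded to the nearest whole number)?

C ≈ 432 ppm

CH₄ forcing: 0.036 × (√2282 − √718) = 0.036 × (47.7703 − 26.7955) = 0.036 × 20.9748 = 0.75509 W/m².
Set 5.35 ln(C/375) = 0.75509: ln(C/375) = 0.75509/5.35 = 0.14114, so C = 375 × e^0.14114 = 375 × 1.15159 = 431.85 ppm.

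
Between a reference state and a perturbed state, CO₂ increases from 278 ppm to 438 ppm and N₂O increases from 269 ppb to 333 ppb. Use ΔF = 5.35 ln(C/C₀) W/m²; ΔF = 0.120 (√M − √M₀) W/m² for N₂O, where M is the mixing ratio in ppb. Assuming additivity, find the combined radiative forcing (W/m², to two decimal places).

CO₂: 5.35 × ln(438/278) = 5.35 × ln(1.57554) = 5.35 × 0.45460 = 2.4321 W/m².
N₂O: 0.120 × (√333 − √269) = 0.120 × (18.2483 − 16.4012) = 0.120 × 1.8471 = 0.2217 W/m².
Total ΔF = 2.4321 + 0.2217 = 2.6538 W/m².

ΔF = 2.65 W/m²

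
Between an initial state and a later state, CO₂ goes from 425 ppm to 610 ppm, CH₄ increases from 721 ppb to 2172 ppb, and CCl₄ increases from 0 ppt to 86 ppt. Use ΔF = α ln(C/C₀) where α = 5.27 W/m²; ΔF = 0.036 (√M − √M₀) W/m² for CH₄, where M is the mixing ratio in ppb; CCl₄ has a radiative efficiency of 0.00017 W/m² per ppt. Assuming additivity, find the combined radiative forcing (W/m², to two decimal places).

CO₂: 5.27 × ln(610/425) = 5.27 × ln(1.43529) = 5.27 × 0.36137 = 1.9044 W/m².
CH₄: 0.036 × (√2172 − √721) = 0.036 × (46.6047 − 26.8514) = 0.036 × 19.7533 = 0.7111 W/m².
CCl₄: ΔF = 0.00017 × (86 − 0) = 0.00017 × 86 = 0.0146 W/m².
Total ΔF = 1.9044 + 0.7111 + 0.0146 = 2.6301 W/m².

ΔF = 2.63 W/m²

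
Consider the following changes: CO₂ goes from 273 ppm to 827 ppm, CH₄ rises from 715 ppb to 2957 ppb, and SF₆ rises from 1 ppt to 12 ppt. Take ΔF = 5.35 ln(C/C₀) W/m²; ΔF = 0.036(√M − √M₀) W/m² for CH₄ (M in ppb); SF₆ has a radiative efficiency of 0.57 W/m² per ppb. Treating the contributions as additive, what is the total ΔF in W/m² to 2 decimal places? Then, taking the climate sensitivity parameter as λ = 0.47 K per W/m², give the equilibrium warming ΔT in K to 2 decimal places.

CO₂: 5.35 × ln(827/273) = 5.35 × ln(3.02930) = 5.35 × 1.10833 = 5.9296 W/m².
CH₄: 0.036 × (√2957 − √715) = 0.036 × (54.3783 − 26.7395) = 0.036 × 27.6388 = 0.9950 W/m².
SF₆: Δ = 12 − 1 = 11 ppt = 0.011 ppb; ΔF = 0.57 × 0.011 = 0.0063 W/m².
Total ΔF = 5.9296 + 0.9950 + 0.0063 = 6.9309 W/m².
ΔT = λ ΔF = 0.47 × 6.93 = 3.2571 K.

ΔF = 6.93 W/m²; ΔT = 3.26 K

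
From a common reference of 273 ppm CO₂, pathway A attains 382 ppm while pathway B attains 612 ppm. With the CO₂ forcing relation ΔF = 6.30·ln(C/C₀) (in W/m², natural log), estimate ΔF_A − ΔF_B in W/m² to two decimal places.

ΔF_A = 6.30 ln(382/273) = 6.30 × 0.33595 = 2.1165 W/m².
ΔF_B = 6.30 ln(612/273) = 6.30 × 0.80726 = 5.0857 W/m².
Difference: 2.1165 − 5.0857 = -2.9692 W/m².

ΔF_A − ΔF_B = -2.97 W/m²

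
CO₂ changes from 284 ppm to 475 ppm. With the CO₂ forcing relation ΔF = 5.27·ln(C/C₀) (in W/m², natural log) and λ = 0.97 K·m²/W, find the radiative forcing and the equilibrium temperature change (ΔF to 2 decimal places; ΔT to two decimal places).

ΔF = 2.71 W/m²; ΔT = 2.63 K

CO₂: 5.27 × ln(475/284) = 5.27 × ln(1.67254) = 5.27 × 0.51434 = 2.7106 W/m².
ΔT = λ ΔF = 0.97 × 2.71 = 2.6287 K.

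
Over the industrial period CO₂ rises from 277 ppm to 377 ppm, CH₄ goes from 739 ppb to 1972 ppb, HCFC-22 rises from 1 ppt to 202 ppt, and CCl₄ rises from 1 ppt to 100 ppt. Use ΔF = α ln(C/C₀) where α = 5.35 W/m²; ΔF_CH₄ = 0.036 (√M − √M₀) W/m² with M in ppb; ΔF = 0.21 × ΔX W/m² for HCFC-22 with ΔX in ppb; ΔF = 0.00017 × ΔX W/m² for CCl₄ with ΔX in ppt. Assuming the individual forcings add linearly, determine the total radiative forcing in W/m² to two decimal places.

CO₂: 5.35 × ln(377/277) = 5.35 × ln(1.36101) = 5.35 × 0.30823 = 1.6490 W/m².
CH₄: 0.036 × (√1972 − √739) = 0.036 × (44.4072 − 27.1846) = 0.036 × 17.2226 = 0.6200 W/m².
HCFC-22: Δ = 202 − 1 = 201 ppt = 0.201 ppb; ΔF = 0.21 × 0.201 = 0.0422 W/m².
CCl₄: ΔF = 0.00017 × (100 − 1) = 0.00017 × 99 = 0.0168 W/m².
Total ΔF = 1.6490 + 0.6200 + 0.0422 + 0.0168 = 2.3280 W/m².

ΔF = 2.33 W/m²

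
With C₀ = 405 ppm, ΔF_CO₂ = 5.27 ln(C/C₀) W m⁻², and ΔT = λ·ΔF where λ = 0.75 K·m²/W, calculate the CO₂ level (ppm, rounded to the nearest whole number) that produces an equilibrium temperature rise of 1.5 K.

C ≈ 592 ppm

Required forcing: ΔF = ΔT/λ = 1.5/0.75 = 2.0000 W/m².
Then ln(C/405) = ΔF/5.27 = 2.0000/5.27 = 0.37951.
So C = 405 × e^0.37951 = 405 × 1.46157 = 591.94 ppm.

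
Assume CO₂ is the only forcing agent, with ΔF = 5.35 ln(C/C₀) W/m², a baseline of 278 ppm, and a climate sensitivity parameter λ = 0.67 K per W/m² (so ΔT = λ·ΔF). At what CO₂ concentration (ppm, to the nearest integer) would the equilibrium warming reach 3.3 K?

C ≈ 698 ppm

Required forcing: ΔF = ΔT/λ = 3.3/0.67 = 4.9254 W/m².
Then ln(C/278) = ΔF/5.35 = 4.9254/5.35 = 0.92064.
So C = 278 × e^0.92064 = 278 × 2.51090 = 698.03 ppm.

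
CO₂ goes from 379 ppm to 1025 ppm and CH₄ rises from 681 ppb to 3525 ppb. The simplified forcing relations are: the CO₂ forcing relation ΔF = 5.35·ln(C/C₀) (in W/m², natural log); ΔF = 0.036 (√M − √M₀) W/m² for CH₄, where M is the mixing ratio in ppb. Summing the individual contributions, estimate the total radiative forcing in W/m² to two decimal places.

ΔF = 6.52 W/m²

CO₂: 5.35 × ln(1025/379) = 5.35 × ln(2.70449) = 5.35 × 0.99491 = 5.3228 W/m².
CH₄: 0.036 × (√3525 − √681) = 0.036 × (59.3717 − 26.0960) = 0.036 × 33.2757 = 1.1979 W/m².
Total ΔF = 5.3228 + 1.1979 = 6.5207 W/m².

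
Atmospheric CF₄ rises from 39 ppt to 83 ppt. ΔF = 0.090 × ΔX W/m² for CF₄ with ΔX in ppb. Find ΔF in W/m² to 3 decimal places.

CF₄: Δ = 83 − 39 = 44 ppt = 0.044 ppb; ΔF = 0.090 × 0.044 = 0.0040 W/m².

ΔF = 0.004 W/m²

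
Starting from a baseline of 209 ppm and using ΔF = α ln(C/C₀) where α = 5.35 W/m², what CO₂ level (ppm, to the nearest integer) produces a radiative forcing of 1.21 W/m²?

C ≈ 262 ppm

Set 5.35 ln(C/209) = 1.21, so ln(C/209) = 1.21/5.35 = 0.22617.
Then C/209 = e^0.22617 = 1.25379, giving C = 209 × 1.25379 = 262.04 ppm.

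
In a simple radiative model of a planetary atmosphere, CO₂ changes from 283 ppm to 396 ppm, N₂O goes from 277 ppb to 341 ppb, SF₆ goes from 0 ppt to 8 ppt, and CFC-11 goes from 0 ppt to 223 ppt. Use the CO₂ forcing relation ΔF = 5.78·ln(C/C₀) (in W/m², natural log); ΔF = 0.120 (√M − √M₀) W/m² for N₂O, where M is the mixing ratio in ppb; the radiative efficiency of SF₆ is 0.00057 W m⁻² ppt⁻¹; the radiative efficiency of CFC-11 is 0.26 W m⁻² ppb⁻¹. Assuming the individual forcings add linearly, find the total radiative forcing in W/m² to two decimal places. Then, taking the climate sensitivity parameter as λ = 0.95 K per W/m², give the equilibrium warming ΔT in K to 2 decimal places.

CO₂: 5.78 × ln(396/283) = 5.78 × ln(1.39929) = 5.78 × 0.33596 = 1.9418 W/m².
N₂O: 0.120 × (√341 − √277) = 0.120 × (18.4662 − 16.6433) = 0.120 × 1.8229 = 0.2187 W/m².
SF₆: ΔF = 0.00057 × (8 − 0) = 0.00057 × 8 = 0.0046 W/m².
CFC-11: Δ = 223 − 0 = 223 ppt = 0.223 ppb; ΔF = 0.26 × 0.223 = 0.0580 W/m².
Total ΔF = 1.9418 + 0.2187 + 0.0046 + 0.0580 = 2.2231 W/m².
ΔT = λ ΔF = 0.95 × 2.22 = 2.1090 K.

ΔF = 2.22 W/m²; ΔT = 2.11 K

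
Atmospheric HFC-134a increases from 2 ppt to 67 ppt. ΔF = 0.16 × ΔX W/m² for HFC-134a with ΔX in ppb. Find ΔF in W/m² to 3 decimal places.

ΔF = 0.010 W/m²

HFC-134a: Δ = 67 − 2 = 65 ppt = 0.065 ppb; ΔF = 0.16 × 0.065 = 0.0104 W/m².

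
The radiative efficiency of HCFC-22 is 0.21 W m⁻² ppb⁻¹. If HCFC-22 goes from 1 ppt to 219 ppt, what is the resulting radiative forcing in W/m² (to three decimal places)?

ΔF = 0.046 W/m²

HCFC-22: Δ = 219 − 1 = 218 ppt = 0.218 ppb; ΔF = 0.21 × 0.218 = 0.0458 W/m².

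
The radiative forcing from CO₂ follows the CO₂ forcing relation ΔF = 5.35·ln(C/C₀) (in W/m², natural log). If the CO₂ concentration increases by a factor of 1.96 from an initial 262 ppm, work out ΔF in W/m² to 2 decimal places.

ΔF = 3.60 W/m²

Because the forcing depends only on the ratio C/C₀, the initial concentration does not enter.
ΔF = 5.35 × ln(1.96) = 5.35 × 0.67294 = 3.6002 W/m².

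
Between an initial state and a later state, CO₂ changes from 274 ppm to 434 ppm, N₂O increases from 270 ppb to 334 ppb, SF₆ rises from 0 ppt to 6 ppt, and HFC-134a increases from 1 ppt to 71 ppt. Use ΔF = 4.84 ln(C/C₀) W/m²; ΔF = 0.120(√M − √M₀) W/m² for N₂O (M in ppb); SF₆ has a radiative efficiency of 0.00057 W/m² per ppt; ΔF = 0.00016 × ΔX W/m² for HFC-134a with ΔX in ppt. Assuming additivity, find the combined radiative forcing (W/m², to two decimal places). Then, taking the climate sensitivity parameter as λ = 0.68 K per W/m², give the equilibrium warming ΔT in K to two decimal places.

CO₂: 4.84 × ln(434/274) = 4.84 × ln(1.58394) = 4.84 × 0.45992 = 2.2260 W/m².
N₂O: 0.120 × (√334 − √270) = 0.120 × (18.2757 − 16.4317) = 0.120 × 1.8440 = 0.2213 W/m².
SF₆: ΔF = 0.00057 × (6 − 0) = 0.00057 × 6 = 0.0034 W/m².
HFC-134a: ΔF = 0.00016 × (71 − 1) = 0.00016 × 70 = 0.0112 W/m².
Total ΔF = 2.2260 + 0.2213 + 0.0034 + 0.0112 = 2.4619 W/m².
ΔT = λ ΔF = 0.68 × 2.46 = 1.6728 K.

ΔF = 2.46 W/m²; ΔT = 1.67 K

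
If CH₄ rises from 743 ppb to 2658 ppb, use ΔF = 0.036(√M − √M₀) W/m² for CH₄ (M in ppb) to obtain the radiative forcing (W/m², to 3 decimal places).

CH₄: 0.036 × (√2658 − √743) = 0.036 × (51.5558 − 27.2580) = 0.036 × 24.2978 = 0.8747 W/m².

ΔF = 0.875 W/m²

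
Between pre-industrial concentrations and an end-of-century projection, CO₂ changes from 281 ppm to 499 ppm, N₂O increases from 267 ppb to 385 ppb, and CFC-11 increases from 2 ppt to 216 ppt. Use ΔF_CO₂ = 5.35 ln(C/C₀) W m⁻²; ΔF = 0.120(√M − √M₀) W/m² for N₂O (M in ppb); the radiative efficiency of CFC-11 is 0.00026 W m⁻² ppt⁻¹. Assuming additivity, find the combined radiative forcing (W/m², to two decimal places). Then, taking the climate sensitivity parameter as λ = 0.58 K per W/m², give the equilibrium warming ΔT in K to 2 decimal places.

ΔF = 3.52 W/m²; ΔT = 2.04 K

CO₂: 5.35 × ln(499/281) = 5.35 × ln(1.77580) = 5.35 × 0.57425 = 3.0722 W/m².
N₂O: 0.120 × (√385 − √267) = 0.120 × (19.6214 − 16.3401) = 0.120 × 3.2813 = 0.3938 W/m².
CFC-11: ΔF = 0.00026 × (216 − 2) = 0.00026 × 214 = 0.0556 W/m².
Total ΔF = 3.0722 + 0.3938 + 0.0556 = 3.5216 W/m².
ΔT = λ ΔF = 0.58 × 3.52 = 2.0416 K.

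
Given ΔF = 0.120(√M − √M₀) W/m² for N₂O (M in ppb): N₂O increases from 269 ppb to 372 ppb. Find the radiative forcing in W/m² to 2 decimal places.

ΔF = 0.35 W/m²

N₂O: 0.120 × (√372 − √269) = 0.120 × (19.2873 − 16.4012) = 0.120 × 2.8861 = 0.3463 W/m².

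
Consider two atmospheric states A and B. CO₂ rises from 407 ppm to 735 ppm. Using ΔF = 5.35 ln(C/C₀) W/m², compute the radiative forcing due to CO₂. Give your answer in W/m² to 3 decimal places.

ΔF = 3.162 W/m²

CO₂ absorption bands are partially saturated, so forcing scales with the logarithm of the concentration ratio.
CO₂: 5.35 × ln(735/407) = 5.35 × ln(1.80590) = 5.35 × 0.59106 = 3.1622 W/m².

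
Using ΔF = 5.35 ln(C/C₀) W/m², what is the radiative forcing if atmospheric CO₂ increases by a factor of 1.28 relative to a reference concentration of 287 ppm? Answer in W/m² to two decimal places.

ΔF = 1.32 W/m²

ΔF = 5.35 × ln(1.28) = 5.35 × 0.24686 = 1.3207 W/m².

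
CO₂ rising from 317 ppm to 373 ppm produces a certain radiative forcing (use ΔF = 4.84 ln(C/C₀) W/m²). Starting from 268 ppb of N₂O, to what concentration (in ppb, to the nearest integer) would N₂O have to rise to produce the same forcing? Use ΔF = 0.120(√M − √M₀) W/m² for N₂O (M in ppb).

M ≈ 526 ppb

CO₂ forcing: 4.84 × ln(373/317) = 4.84 × 0.162677 = 0.78736 W/m².
Set 0.120(√M − √268) = 0.78736: √M = 0.78736/0.120 + √268 = 6.5613 + 16.3707 = 22.9320.
M = (22.9320)² = 525.88 ppb.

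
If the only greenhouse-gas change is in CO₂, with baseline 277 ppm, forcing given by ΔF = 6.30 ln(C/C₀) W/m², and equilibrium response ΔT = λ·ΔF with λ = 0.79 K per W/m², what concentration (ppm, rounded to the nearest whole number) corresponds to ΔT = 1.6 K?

Required forcing: ΔF = ΔT/λ = 1.6/0.79 = 2.0253 W/m².
Then ln(C/277) = ΔF/6.30 = 2.0253/6.30 = 0.32148.
So C = 277 × e^0.32148 = 277 × 1.37917 = 382.03 ppm.

C ≈ 382 ppm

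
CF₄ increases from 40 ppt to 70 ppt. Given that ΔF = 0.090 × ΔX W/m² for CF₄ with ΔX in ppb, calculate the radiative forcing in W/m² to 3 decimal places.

ΔF = 0.003 W/m²

CF₄: Δ = 70 − 40 = 30 ppt = 0.030 ppb; ΔF = 0.090 × 0.030 = 0.0027 W/m².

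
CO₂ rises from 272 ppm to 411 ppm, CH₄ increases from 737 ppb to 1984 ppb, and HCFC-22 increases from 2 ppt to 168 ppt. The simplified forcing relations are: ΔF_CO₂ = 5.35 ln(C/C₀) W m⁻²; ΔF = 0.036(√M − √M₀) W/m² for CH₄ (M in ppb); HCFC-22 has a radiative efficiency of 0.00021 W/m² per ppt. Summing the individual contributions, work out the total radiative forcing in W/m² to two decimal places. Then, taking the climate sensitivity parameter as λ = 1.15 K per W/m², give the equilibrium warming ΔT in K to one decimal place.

ΔF = 2.87 W/m²; ΔT = 3.3 K

CO₂: 5.35 × ln(411/272) = 5.35 × ln(1.51103) = 5.35 × 0.41279 = 2.2084 W/m².
CH₄: 0.036 × (√1984 − √737) = 0.036 × (44.5421 − 27.1477) = 0.036 × 17.3944 = 0.6262 W/m².
HCFC-22: ΔF = 0.00021 × (168 − 2) = 0.00021 × 166 = 0.0349 W/m².
Total ΔF = 2.2084 + 0.6262 + 0.0349 = 2.8695 W/m².
ΔT = λ ΔF = 1.15 × 2.87 = 3.3005 K.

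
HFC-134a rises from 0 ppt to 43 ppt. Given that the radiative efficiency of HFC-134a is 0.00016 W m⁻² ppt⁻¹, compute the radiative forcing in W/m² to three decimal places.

ΔF = 0.007 W/m²

HFC-134a: ΔF = 0.00016 × (43 − 0) = 0.00016 × 43 = 0.0069 W/m².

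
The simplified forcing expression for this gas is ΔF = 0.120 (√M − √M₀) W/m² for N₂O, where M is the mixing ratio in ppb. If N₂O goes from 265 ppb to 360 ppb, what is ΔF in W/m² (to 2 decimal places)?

ΔF = 0.32 W/m²

N₂O: 0.120 × (√360 − √265) = 0.120 × (18.9737 − 16.2788) = 0.120 × 2.6949 = 0.3234 W/m².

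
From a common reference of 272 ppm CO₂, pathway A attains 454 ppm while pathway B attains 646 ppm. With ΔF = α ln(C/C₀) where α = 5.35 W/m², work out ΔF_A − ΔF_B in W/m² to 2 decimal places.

ΔF_A = 5.35 ln(454/272) = 5.35 × 0.51230 = 2.7408 W/m².
ΔF_B = 5.35 ln(646/272) = 5.35 × 0.86500 = 4.6278 W/m².
Difference: 2.7408 − 4.6278 = -1.8870 W/m².

ΔF_A − ΔF_B = -1.89 W/m²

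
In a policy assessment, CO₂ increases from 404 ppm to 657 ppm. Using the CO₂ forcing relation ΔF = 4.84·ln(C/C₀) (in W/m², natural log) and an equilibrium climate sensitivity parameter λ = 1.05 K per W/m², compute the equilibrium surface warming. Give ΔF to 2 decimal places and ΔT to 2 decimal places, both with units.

CO₂: 4.84 × ln(657/404) = 4.84 × ln(1.62624) = 4.84 × 0.48627 = 2.3535 W/m².
ΔT = λ ΔF = 1.05 × 2.35 = 2.4675 K.

ΔF = 2.35 W/m²; ΔT = 2.47 K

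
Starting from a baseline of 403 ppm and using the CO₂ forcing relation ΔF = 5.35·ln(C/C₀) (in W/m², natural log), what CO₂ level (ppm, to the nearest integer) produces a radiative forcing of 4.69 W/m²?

C ≈ 968 ppm

Set 5.35 ln(C/403) = 4.69, so ln(C/403) = 4.69/5.35 = 0.87664.
Then C/403 = e^0.87664 = 2.40281, giving C = 403 × 2.40281 = 968.33 ppm.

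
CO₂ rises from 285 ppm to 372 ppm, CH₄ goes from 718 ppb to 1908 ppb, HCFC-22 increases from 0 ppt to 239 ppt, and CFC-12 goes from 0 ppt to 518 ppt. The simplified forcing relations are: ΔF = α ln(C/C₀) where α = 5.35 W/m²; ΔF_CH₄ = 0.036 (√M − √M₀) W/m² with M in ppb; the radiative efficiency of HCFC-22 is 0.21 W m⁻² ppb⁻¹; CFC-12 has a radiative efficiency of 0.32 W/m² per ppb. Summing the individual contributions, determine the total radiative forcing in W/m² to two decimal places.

ΔF = 2.25 W/m²

CO₂: 5.35 × ln(372/285) = 5.35 × ln(1.30526) = 5.35 × 0.26640 = 1.4252 W/m².
CH₄: 0.036 × (√1908 − √718) = 0.036 × (43.6807 − 26.7955) = 0.036 × 16.8852 = 0.6079 W/m².
HCFC-22: Δ = 239 − 0 = 239 ppt = 0.239 ppb; ΔF = 0.21 × 0.239 = 0.0502 W/m².
CFC-12: Δ = 518 − 0 = 518 ppt = 0.518 ppb; ΔF = 0.32 × 0.518 = 0.1658 W/m².
Total ΔF = 1.4252 + 0.6079 + 0.0502 + 0.1658 = 2.2491 W/m².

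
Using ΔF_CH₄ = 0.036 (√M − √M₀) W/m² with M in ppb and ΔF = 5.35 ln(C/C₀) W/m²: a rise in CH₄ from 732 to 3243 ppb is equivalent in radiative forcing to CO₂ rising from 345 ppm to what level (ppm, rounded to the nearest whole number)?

CH₄ forcing: 0.036 × (√3243 − √732) = 0.036 × (56.9473 − 27.0555) = 0.036 × 29.8918 = 1.07610 W/m².
Set 5.35 ln(C/345) = 1.07610: ln(C/345) = 1.07610/5.35 = 0.20114, so C = 345 × e^0.20114 = 345 × 1.22280 = 421.87 ppm.

C ≈ 422 ppm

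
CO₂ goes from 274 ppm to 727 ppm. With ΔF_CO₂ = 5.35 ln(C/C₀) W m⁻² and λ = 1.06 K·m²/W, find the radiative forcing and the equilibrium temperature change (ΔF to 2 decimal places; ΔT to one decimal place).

ΔF = 5.22 W/m²; ΔT = 5.5 K

CO₂: 5.35 × ln(727/274) = 5.35 × ln(2.65328) = 5.35 × 0.97580 = 5.2205 W/m².
ΔT = λ ΔF = 1.06 × 5.22 = 5.5332 K.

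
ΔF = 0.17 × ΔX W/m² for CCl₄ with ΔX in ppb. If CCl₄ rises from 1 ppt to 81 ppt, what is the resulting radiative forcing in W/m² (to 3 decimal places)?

ΔF = 0.014 W/m²

CCl₄: Δ = 81 − 1 = 80 ppt = 0.080 ppb; ΔF = 0.17 × 0.080 = 0.0136 W/m².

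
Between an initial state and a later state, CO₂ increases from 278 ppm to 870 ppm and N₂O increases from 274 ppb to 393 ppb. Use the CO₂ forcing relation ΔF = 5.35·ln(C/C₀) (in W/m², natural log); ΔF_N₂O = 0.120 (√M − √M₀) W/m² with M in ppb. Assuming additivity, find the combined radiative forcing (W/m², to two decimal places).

ΔF = 6.50 W/m²

CO₂: 5.35 × ln(870/278) = 5.35 × ln(3.12950) = 5.35 × 1.14087 = 6.1037 W/m².
N₂O: 0.120 × (√393 − √274) = 0.120 × (19.8242 − 16.5529) = 0.120 × 3.2713 = 0.3926 W/m².
Total ΔF = 6.1037 + 0.3926 = 6.4963 W/m².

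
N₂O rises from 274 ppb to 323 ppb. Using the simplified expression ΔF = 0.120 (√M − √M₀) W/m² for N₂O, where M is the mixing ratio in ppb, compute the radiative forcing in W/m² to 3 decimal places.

ΔF = 0.170 W/m²

N₂O: 0.120 × (√323 − √274) = 0.120 × (17.9722 − 16.5529) = 0.120 × 1.4193 = 0.1703 W/m².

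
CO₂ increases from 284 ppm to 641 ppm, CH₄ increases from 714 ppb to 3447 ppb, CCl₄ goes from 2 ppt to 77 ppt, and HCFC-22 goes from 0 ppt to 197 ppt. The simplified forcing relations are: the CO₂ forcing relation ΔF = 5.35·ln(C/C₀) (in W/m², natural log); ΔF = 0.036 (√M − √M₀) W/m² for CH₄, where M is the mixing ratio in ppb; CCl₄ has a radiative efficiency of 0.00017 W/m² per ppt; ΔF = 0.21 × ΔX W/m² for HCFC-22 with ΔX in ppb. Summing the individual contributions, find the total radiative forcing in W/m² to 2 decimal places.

ΔF = 5.56 W/m²

CO₂: 5.35 × ln(641/284) = 5.35 × ln(2.25704) = 5.35 × 0.81405 = 4.3552 W/m².
CH₄: 0.036 × (√3447 − √714) = 0.036 × (58.7112 − 26.7208) = 0.036 × 31.9904 = 1.1517 W/m².
CCl₄: ΔF = 0.00017 × (77 − 2) = 0.00017 × 75 = 0.0128 W/m².
HCFC-22: Δ = 197 − 0 = 197 ppt = 0.197 ppb; ΔF = 0.21 × 0.197 = 0.0414 W/m².
Total ΔF = 4.3552 + 1.1517 + 0.0128 + 0.0414 = 5.5611 W/m².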